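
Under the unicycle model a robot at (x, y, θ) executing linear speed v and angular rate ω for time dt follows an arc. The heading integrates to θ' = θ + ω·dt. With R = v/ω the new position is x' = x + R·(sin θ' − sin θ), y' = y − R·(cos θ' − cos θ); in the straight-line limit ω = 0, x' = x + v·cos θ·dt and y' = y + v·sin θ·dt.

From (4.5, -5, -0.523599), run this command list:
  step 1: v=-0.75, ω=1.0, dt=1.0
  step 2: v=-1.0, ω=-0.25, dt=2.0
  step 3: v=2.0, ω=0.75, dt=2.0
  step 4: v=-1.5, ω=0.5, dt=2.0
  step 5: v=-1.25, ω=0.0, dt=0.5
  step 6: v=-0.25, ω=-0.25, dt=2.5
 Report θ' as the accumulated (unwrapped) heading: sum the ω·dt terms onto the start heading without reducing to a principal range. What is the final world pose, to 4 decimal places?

step 1: θ'=0.4764 (R=-0.7500) → pose (3.7811, -4.9830, 0.4764)
step 2: θ'=-0.0236 (R=4.0000) → pose (1.8523, -5.4273, -0.0236)
step 3: θ'=1.4764 (R=2.6667) → pose (4.5701, -3.0127, 1.4764)
step 4: θ'=2.4764 (R=-3.0000) → pose (5.7051, -5.6559, 2.4764)
step 5: θ'=2.4764 (straight) → pose (6.1968, -6.0417, 2.4764)
step 6: θ'=1.8514 (R=1.0000) → pose (6.5405, -6.5515, 1.8514)

(6.5405, -6.5515, 1.8514)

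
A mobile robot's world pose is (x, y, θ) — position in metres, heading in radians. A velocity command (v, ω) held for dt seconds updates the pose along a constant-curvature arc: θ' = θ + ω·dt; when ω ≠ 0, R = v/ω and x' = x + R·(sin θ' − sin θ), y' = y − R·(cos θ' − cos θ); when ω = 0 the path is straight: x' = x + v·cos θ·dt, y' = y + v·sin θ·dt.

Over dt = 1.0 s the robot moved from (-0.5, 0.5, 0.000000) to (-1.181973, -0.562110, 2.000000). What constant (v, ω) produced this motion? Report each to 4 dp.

Δθ = 2.000000 − 0.000000 = 2.000000
ω = Δθ/dt = 2.000000/1.0 = 2.0000
R = −Δy/(cos θ' − cos θ) = -0.7500
v = R·ω = -0.7500·2.0000 = -1.5000

v = -1.5000, ω = 2.0000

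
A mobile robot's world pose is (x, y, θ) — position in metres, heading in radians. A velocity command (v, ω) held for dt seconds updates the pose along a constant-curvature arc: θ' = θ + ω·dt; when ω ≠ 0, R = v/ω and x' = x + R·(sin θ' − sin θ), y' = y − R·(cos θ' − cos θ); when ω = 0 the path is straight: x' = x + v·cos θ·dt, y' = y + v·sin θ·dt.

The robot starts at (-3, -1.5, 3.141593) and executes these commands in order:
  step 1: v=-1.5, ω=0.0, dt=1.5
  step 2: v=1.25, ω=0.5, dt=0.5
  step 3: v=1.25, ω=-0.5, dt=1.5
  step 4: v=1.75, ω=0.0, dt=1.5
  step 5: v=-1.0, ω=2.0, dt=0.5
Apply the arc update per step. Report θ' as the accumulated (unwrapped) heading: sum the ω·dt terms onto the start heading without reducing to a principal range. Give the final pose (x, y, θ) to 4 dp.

(-5.0098, -0.0909, 3.6416)

step 1: θ'=3.1416 (straight) → pose (-0.7500, -1.5000, 3.1416)
step 2: θ'=3.3916 (R=2.5000) → pose (-1.3685, -1.5777, 3.3916)
step 3: θ'=2.6416 (R=-2.5000) → pose (-3.1856, -1.3494, 2.6416)
step 4: θ'=2.6416 (straight) → pose (-5.4892, -0.0909, 2.6416)
step 5: θ'=3.6416 (R=-0.5000) → pose (-5.0098, -0.0909, 3.6416)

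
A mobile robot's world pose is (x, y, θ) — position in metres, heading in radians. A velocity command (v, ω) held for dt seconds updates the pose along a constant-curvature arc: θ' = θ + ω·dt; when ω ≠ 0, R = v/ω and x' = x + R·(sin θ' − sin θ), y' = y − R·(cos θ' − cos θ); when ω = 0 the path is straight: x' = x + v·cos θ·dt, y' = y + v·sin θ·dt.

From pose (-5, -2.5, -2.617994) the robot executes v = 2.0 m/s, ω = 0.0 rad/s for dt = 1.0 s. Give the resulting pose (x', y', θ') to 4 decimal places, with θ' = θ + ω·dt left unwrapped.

(-6.7321, -3.5000, -2.6180)

θ' = -2.6180 + 0.0·1.0 = -2.6180
ω = 0 → straight: x' = -5 + 2.0·cos(-2.6180)·1.0 = -6.7321
y' = -2.5 + 2.0·sin(-2.6180)·1.0 = -3.5000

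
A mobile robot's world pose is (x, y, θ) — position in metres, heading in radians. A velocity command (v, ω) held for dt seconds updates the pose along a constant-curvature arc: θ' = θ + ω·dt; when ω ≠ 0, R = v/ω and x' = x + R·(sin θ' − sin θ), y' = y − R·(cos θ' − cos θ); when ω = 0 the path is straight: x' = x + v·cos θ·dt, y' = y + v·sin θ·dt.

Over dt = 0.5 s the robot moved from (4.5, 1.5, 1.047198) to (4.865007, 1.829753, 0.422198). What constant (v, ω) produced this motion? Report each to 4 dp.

v = 1.0000, ω = -1.2500

Δθ = 0.422198 − 1.047198 = -0.625000
ω = Δθ/dt = -0.625000/0.5 = -1.2500
R = Δx/(sin θ' − sin θ) = -0.8000
v = R·ω = -0.8000·-1.2500 = 1.0000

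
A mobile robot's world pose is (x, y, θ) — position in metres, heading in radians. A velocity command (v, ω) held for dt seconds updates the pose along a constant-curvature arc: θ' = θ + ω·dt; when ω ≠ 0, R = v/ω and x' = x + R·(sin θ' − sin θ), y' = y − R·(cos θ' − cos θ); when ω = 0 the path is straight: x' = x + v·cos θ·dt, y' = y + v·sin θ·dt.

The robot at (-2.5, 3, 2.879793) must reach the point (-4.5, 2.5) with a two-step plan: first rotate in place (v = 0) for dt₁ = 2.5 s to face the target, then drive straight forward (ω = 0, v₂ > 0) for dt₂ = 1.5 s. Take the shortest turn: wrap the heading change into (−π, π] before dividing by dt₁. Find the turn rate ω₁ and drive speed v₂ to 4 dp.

ω₁ = 0.2027, v₂ = 1.3744

heading to target = atan2(2.5−3, -4.5−-2.5) = -2.8966
Δθ = wrap(-2.8966 − 2.8798) = 0.5068; ω₁ = Δθ/dt₁ = 0.2027
distance = √((-4.5−-2.5)² + (2.5−3)²) = 2.0616; v₂ = distance/dt₂ = 1.3744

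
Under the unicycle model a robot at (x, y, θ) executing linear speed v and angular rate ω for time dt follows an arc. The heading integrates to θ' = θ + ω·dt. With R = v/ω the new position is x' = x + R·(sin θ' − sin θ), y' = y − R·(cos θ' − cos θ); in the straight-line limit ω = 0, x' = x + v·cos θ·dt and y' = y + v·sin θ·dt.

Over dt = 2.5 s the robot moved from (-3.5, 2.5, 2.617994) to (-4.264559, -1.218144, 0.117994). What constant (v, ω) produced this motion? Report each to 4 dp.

v = -2.0000, ω = -1.0000

Δθ = 0.117994 − 2.617994 = -2.500000
ω = Δθ/dt = -2.500000/2.5 = -1.0000
R = −Δy/(cos θ' − cos θ) = 2.0000
v = R·ω = 2.0000·-1.0000 = -2.0000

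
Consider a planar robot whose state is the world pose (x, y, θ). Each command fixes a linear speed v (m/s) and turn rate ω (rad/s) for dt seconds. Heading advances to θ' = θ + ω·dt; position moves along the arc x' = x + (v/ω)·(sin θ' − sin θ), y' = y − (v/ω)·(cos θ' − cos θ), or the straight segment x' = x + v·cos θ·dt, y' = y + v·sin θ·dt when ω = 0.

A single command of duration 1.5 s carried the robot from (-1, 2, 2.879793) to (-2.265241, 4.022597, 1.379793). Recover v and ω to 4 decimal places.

Δθ = 1.379793 − 2.879793 = -1.500000
ω = Δθ/dt = -1.500000/1.5 = -1.0000
R = −Δy/(cos θ' − cos θ) = -1.7500
v = R·ω = -1.7500·-1.0000 = 1.7500

v = 1.7500, ω = -1.0000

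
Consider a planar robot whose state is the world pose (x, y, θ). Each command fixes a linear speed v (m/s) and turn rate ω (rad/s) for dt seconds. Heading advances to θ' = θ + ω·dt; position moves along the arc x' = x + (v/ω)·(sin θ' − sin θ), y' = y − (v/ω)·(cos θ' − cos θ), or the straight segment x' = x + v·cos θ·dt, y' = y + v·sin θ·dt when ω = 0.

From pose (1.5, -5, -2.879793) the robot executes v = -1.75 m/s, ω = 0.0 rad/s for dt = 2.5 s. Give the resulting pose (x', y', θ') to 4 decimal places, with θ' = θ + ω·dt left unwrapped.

θ' = -2.8798 + 0.0·2.5 = -2.8798
ω = 0 → straight: x' = 1.5 + -1.75·cos(-2.8798)·2.5 = 5.7259
y' = -5 + -1.75·sin(-2.8798)·2.5 = -3.8677

(5.7259, -3.8677, -2.8798)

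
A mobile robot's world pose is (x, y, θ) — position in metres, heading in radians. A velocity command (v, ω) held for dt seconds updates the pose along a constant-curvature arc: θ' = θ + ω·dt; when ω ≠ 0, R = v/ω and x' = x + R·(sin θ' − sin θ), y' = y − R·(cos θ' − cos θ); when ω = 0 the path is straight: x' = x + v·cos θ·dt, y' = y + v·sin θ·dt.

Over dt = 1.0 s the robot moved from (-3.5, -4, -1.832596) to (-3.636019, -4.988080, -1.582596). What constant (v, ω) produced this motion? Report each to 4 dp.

v = 1.0000, ω = 0.2500

Δθ = -1.582596 − -1.832596 = 0.250000
ω = Δθ/dt = 0.250000/1.0 = 0.2500
R = −Δy/(cos θ' − cos θ) = 4.0000
v = R·ω = 4.0000·0.2500 = 1.0000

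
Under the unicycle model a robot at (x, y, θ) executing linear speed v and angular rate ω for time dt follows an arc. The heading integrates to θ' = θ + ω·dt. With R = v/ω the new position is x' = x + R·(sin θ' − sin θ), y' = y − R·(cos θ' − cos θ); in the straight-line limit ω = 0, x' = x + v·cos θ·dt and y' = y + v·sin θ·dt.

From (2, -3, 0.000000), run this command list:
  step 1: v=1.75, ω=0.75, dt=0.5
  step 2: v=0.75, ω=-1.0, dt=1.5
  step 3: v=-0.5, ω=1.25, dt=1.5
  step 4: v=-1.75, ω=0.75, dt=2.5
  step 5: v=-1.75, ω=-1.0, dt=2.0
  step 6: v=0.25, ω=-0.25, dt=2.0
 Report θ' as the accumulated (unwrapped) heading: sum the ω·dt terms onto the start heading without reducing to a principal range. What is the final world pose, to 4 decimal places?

(4.2305, -9.5879, 0.1250)

step 1: θ'=0.3750 (R=2.3333) → pose (2.8546, -2.8379, 0.3750)
step 2: θ'=-1.1250 (R=-0.7500) → pose (3.8060, -3.2123, -1.1250)
step 3: θ'=0.7500 (R=-0.4000) → pose (3.1725, -3.0921, 0.7500)
step 4: θ'=2.6250 (R=-2.3333) → pose (3.6105, -6.8283, 2.6250)
step 5: θ'=0.6250 (R=1.7500) → pose (3.7700, -9.7691, 0.6250)
step 6: θ'=0.1250 (R=-1.0000) → pose (4.2305, -9.5879, 0.1250)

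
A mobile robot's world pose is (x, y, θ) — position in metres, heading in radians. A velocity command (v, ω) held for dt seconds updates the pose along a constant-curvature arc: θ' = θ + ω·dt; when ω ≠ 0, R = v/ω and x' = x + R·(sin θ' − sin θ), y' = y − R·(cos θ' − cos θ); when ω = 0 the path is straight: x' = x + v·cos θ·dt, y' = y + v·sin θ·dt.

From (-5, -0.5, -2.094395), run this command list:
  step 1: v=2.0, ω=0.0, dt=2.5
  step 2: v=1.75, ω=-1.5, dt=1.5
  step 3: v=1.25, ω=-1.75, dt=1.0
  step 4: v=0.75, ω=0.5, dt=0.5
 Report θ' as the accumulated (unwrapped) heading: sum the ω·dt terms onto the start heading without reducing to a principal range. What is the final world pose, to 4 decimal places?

(-8.7107, -3.5925, -5.8444)

step 1: θ'=-2.0944 (straight) → pose (-7.5000, -4.8301, -2.0944)
step 2: θ'=-4.3444 (R=-1.1667) → pose (-9.5989, -4.6665, -4.3444)
step 3: θ'=-6.0944 (R=-0.7143) → pose (-9.0665, -3.7079, -6.0944)
step 4: θ'=-5.8444 (R=1.5000) → pose (-8.7107, -3.5925, -5.8444)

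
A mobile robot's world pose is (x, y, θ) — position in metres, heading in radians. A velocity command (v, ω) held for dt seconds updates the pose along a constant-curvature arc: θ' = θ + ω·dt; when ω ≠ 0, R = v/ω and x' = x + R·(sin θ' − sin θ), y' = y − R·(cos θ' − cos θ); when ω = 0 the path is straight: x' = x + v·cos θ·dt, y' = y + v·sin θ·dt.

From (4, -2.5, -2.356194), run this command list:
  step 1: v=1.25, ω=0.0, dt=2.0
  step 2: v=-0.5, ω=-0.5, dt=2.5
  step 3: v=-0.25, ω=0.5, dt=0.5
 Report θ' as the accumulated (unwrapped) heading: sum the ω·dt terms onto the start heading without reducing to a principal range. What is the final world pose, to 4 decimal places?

(3.5050, -4.1224, -3.3562)

step 1: θ'=-2.3562 (straight) → pose (2.2322, -4.2678, -2.3562)
step 2: θ'=-3.6062 (R=1.0000) → pose (3.3874, -4.0809, -3.6062)
step 3: θ'=-3.3562 (R=-0.5000) → pose (3.5050, -4.1224, -3.3562)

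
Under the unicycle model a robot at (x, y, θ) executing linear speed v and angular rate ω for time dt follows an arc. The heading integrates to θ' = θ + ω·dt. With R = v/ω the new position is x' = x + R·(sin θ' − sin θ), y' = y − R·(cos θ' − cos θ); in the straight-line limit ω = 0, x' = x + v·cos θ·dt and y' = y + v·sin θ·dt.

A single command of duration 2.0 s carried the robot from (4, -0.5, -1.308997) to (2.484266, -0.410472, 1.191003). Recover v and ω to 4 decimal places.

v = -1.0000, ω = 1.2500

Δθ = 1.191003 − -1.308997 = 2.500000
ω = Δθ/dt = 2.500000/2.0 = 1.2500
R = Δx/(sin θ' − sin θ) = -0.8000
v = R·ω = -0.8000·1.2500 = -1.0000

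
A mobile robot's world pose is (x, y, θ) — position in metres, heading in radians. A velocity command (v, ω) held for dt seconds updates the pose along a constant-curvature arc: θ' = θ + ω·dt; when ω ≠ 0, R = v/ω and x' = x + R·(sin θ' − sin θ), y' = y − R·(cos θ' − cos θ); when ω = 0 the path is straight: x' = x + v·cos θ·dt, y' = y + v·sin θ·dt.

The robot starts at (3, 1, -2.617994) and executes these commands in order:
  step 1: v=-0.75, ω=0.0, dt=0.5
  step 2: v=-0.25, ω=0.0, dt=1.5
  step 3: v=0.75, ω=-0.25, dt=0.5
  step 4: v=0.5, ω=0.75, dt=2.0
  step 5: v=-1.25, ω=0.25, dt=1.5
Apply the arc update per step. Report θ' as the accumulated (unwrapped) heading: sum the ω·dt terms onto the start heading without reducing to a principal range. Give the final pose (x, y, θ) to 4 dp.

(2.0229, 2.0012, -0.8680)

step 1: θ'=-2.6180 (straight) → pose (3.3248, 1.1875, -2.6180)
step 2: θ'=-2.6180 (straight) → pose (3.6495, 1.3750, -2.6180)
step 3: θ'=-2.7430 (R=-3.0000) → pose (3.3139, 1.2083, -2.7430)
step 4: θ'=-1.2430 (R=0.6667) → pose (2.9415, 0.3792, -1.2430)
step 5: θ'=-0.8680 (R=-5.0000) → pose (2.0229, 2.0012, -0.8680)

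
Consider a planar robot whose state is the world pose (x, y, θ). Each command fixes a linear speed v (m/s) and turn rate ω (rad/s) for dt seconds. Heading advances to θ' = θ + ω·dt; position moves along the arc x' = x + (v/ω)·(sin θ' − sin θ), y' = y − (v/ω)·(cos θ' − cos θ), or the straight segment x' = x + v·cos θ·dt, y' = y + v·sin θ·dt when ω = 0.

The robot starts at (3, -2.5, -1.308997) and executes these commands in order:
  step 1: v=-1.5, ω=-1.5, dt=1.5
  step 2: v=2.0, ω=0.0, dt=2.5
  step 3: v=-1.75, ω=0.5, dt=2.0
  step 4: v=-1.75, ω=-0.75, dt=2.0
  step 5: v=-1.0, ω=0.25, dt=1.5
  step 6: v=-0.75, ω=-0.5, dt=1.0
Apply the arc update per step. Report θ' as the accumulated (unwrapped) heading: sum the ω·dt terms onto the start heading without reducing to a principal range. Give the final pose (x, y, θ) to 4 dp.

(7.9141, -1.0761, -4.1840)

step 1: θ'=-3.5590 (R=1.0000) → pose (4.3713, -1.3270, -3.5590)
step 2: θ'=-3.5590 (straight) → pose (-0.1994, 0.6999, -3.5590)
step 3: θ'=-2.5590 (R=-3.5000) → pose (3.1451, 0.9768, -2.5590)
step 4: θ'=-4.0590 (R=2.3333) → pose (6.2816, 0.4468, -4.0590)
step 5: θ'=-3.6840 (R=-4.0000) → pose (7.3930, -0.5476, -3.6840)
step 6: θ'=-4.1840 (R=1.5000) → pose (7.9141, -1.0761, -4.1840)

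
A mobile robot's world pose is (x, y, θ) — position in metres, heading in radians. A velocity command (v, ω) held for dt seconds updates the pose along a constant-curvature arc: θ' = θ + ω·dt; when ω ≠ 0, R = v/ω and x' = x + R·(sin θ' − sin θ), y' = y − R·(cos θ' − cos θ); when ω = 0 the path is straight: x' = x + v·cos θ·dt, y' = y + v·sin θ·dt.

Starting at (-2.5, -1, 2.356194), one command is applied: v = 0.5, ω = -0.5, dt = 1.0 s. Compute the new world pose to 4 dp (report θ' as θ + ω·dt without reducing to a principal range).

(-2.7524, -0.5744, 1.8562)

θ' = 2.3562 + -0.5·1.0 = 1.8562
R = v/ω = 0.5/-0.5 = -1.0000
x' = -2.5 + -1.0000·(sin 1.8562 − sin 2.3562) = -2.7524
y' = -1 − -1.0000·(cos 1.8562 − cos 2.3562) = -0.5744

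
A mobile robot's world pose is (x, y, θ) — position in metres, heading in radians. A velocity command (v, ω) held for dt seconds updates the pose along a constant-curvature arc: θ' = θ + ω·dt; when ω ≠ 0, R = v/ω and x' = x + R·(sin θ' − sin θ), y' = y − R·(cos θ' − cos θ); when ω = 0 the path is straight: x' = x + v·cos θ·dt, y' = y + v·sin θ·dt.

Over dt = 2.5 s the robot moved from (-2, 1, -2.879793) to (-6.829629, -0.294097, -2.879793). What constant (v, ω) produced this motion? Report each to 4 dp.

v = 2.0000, ω = 0.0000

Δθ = -2.879793 − -2.879793 = 0.000000
ω = Δθ/dt = 0.000000/2.5 = 0.0000
ω = 0 → v = (Δx·cos θ + Δy·sin θ)/dt = 2.0000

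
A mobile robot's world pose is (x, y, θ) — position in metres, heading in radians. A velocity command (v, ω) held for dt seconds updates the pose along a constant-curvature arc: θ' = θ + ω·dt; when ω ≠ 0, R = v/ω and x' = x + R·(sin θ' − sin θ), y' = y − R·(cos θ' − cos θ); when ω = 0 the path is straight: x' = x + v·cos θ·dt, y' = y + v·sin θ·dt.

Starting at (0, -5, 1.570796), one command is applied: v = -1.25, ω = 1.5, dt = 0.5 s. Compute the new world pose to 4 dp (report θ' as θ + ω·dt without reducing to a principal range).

(0.2236, -5.5680, 2.3208)

θ' = 1.5708 + 1.5·0.5 = 2.3208
R = v/ω = -1.25/1.5 = -0.8333
x' = 0 + -0.8333·(sin 2.3208 − sin 1.5708) = 0.2236
y' = -5 − -0.8333·(cos 2.3208 − cos 1.5708) = -5.5680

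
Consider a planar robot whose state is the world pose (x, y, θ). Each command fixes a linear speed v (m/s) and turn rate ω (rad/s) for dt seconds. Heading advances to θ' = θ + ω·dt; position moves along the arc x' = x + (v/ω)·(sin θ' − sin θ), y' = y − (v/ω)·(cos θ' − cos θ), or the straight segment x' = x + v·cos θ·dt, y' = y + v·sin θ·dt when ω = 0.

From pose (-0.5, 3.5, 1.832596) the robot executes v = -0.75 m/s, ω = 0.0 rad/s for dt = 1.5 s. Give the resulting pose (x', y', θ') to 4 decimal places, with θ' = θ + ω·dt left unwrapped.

θ' = 1.8326 + 0.0·1.5 = 1.8326
ω = 0 → straight: x' = -0.5 + -0.75·cos(1.8326)·1.5 = -0.2088
y' = 3.5 + -0.75·sin(1.8326)·1.5 = 2.4133

(-0.2088, 2.4133, 1.8326)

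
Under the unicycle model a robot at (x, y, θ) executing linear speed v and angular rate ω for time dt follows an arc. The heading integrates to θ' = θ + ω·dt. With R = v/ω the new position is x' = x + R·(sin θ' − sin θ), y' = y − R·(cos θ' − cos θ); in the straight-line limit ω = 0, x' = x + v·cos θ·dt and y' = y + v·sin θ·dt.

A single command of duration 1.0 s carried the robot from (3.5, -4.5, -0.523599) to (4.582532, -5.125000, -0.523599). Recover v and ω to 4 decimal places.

Δθ = -0.523599 − -0.523599 = 0.000000
ω = Δθ/dt = 0.000000/1.0 = 0.0000
ω = 0 → v = (Δx·cos θ + Δy·sin θ)/dt = 1.2500

v = 1.2500, ω = 0.0000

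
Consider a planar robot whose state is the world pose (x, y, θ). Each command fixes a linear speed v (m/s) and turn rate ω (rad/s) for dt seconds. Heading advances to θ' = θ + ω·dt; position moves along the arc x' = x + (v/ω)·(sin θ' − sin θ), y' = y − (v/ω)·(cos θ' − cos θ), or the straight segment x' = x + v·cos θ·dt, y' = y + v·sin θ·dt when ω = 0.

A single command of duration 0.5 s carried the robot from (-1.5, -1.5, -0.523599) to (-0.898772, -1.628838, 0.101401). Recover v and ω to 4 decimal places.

Δθ = 0.101401 − -0.523599 = 0.625000
ω = Δθ/dt = 0.625000/0.5 = 1.2500
R = Δx/(sin θ' − sin θ) = 1.0000
v = R·ω = 1.0000·1.2500 = 1.2500

v = 1.2500, ω = 1.2500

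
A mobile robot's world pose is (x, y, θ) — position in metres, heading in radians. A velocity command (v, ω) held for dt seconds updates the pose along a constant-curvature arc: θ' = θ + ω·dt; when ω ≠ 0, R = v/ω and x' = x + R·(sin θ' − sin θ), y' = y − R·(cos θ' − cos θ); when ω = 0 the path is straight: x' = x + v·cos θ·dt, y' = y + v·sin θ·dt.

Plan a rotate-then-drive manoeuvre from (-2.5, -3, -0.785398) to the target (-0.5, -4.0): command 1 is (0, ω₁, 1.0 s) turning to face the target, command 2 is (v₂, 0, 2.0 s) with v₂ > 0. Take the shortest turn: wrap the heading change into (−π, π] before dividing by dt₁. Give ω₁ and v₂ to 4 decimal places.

ω₁ = 0.3218, v₂ = 1.1180

heading to target = atan2(-4−-3, -0.5−-2.5) = -0.4636
Δθ = wrap(-0.4636 − -0.7854) = 0.3218; ω₁ = Δθ/dt₁ = 0.3218
distance = √((-0.5−-2.5)² + (-4−-3)²) = 2.2361; v₂ = distance/dt₂ = 1.1180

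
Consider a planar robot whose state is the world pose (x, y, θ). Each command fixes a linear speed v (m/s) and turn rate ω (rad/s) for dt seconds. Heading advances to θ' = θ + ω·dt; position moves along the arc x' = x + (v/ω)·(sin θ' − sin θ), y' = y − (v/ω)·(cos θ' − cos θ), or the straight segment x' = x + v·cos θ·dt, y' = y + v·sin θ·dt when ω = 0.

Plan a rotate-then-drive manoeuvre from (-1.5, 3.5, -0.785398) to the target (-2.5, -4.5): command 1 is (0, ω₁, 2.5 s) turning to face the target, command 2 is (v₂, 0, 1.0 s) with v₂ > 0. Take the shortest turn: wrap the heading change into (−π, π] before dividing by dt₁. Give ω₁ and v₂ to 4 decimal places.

heading to target = atan2(-4.5−3.5, -2.5−-1.5) = -1.6952
Δθ = wrap(-1.6952 − -0.7854) = -0.9098; ω₁ = Δθ/dt₁ = -0.3639
distance = √((-2.5−-1.5)² + (-4.5−3.5)²) = 8.0623; v₂ = distance/dt₂ = 8.0623

ω₁ = -0.3639, v₂ = 8.0623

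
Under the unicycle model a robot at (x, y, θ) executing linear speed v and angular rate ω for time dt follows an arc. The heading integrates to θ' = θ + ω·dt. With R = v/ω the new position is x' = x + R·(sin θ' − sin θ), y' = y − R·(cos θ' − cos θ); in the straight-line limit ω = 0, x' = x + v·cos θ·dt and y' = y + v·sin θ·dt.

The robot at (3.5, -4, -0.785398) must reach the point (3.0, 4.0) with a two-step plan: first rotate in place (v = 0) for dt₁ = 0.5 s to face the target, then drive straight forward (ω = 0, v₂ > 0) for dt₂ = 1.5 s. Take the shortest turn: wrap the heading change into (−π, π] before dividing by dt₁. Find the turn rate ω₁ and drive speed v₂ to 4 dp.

ω₁ = 4.8372, v₂ = 5.3437

heading to target = atan2(4−-4, 3−3.5) = 1.6332
Δθ = wrap(1.6332 − -0.7854) = 2.4186; ω₁ = Δθ/dt₁ = 4.8372
distance = √((3−3.5)² + (4−-4)²) = 8.0156; v₂ = distance/dt₂ = 5.3437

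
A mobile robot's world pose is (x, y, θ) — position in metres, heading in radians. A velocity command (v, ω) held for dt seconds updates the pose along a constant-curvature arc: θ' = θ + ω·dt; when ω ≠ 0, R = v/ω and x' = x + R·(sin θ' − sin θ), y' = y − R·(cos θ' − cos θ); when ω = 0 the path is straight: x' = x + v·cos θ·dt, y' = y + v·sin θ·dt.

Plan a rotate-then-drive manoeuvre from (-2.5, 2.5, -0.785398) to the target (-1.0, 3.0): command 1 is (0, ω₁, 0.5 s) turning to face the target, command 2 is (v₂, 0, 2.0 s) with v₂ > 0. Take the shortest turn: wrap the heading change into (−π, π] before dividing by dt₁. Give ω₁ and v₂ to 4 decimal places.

ω₁ = 2.2143, v₂ = 0.7906

heading to target = atan2(3−2.5, -1−-2.5) = 0.3218
Δθ = wrap(0.3218 − -0.7854) = 1.1071; ω₁ = Δθ/dt₁ = 2.2143
distance = √((-1−-2.5)² + (3−2.5)²) = 1.5811; v₂ = distance/dt₂ = 0.7906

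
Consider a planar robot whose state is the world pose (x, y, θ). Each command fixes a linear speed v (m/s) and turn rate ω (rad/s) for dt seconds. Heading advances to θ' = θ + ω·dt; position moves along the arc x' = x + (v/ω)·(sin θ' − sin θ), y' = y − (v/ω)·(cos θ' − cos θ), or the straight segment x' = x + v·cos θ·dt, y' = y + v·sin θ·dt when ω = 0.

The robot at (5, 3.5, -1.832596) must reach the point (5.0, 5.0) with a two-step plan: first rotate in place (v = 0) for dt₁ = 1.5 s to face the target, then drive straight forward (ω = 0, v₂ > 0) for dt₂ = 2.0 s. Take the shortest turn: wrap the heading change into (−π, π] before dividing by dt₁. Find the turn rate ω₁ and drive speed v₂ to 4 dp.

ω₁ = -1.9199, v₂ = 0.7500

heading to target = atan2(5−3.5, 5−5) = 1.5708
Δθ = wrap(1.5708 − -1.8326) = -2.8798; ω₁ = Δθ/dt₁ = -1.9199
distance = √((5−5)² + (5−3.5)²) = 1.5000; v₂ = distance/dt₂ = 0.7500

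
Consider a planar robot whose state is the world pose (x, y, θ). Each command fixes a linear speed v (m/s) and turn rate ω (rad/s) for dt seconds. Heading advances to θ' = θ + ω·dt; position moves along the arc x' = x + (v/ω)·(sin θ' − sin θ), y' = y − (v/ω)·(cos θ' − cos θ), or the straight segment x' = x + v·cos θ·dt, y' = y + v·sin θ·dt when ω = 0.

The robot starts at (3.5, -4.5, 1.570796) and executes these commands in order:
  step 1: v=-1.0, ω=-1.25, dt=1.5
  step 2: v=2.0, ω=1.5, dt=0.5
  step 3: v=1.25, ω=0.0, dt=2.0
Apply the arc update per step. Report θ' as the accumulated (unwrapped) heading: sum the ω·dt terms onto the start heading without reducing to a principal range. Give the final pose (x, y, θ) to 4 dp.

(5.6903, -4.1162, 0.4458)

step 1: θ'=-0.3042 (R=0.8000) → pose (2.4604, -5.2633, -0.3042)
step 2: θ'=0.4458 (R=1.3333) → pose (3.4347, -5.1942, 0.4458)
step 3: θ'=0.4458 (straight) → pose (5.6903, -4.1162, 0.4458)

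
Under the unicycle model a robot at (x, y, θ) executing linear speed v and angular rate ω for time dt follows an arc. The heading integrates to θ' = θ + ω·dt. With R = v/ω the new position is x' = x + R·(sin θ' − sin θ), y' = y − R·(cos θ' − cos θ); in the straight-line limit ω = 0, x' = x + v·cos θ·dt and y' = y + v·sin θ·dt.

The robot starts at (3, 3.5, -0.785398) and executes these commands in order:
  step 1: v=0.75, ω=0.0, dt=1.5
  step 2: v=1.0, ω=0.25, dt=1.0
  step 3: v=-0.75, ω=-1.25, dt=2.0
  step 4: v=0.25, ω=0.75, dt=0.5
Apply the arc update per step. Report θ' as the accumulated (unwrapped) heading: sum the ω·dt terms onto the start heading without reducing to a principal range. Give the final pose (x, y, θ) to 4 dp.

(4.7068, 3.1694, -2.6604)

step 1: θ'=-0.7854 (straight) → pose (3.7955, 2.7045, -0.7854)
step 2: θ'=-0.5354 (R=4.0000) → pose (4.5832, 2.0927, -0.5354)
step 3: θ'=-3.0354 (R=0.6000) → pose (4.8257, 3.2053, -3.0354)
step 4: θ'=-2.6604 (R=0.3333) → pose (4.7068, 3.1694, -2.6604)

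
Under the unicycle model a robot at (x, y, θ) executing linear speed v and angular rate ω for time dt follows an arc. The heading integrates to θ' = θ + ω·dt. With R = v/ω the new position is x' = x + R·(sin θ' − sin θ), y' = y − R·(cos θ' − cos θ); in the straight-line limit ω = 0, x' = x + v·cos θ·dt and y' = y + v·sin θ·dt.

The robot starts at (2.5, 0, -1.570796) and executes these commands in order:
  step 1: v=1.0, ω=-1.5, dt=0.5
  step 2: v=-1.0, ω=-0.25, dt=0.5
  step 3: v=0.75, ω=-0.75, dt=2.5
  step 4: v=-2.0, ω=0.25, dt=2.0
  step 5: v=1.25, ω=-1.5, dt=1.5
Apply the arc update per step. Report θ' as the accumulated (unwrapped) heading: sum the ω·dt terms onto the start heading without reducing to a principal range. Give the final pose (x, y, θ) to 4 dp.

step 1: θ'=-2.3208 (R=-0.6667) → pose (2.3211, -0.4544, -2.3208)
step 2: θ'=-2.4458 (R=4.0000) → pose (2.6839, -0.1108, -2.4458)
step 3: θ'=-4.3208 (R=-1.0000) → pose (1.1186, 0.2751, -4.3208)
step 4: θ'=-3.8208 (R=-8.0000) → pose (3.4876, -2.8962, -3.8208)
step 5: θ'=-6.0708 (R=-0.8333) → pose (3.8354, -1.4332, -6.0708)

(3.8354, -1.4332, -6.0708)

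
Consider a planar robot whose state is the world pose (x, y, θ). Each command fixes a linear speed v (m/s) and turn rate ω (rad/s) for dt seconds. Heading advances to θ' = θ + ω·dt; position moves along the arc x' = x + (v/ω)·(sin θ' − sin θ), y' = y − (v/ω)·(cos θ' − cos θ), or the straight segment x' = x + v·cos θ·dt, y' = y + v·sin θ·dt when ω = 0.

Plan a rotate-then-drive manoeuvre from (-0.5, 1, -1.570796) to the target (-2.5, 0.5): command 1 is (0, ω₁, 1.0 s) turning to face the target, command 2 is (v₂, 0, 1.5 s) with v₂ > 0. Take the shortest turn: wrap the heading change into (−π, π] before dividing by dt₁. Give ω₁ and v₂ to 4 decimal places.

heading to target = atan2(0.5−1, -2.5−-0.5) = -2.8966
Δθ = wrap(-2.8966 − -1.5708) = -1.3258; ω₁ = Δθ/dt₁ = -1.3258
distance = √((-2.5−-0.5)² + (0.5−1)²) = 2.0616; v₂ = distance/dt₂ = 1.3744

ω₁ = -1.3258, v₂ = 1.3744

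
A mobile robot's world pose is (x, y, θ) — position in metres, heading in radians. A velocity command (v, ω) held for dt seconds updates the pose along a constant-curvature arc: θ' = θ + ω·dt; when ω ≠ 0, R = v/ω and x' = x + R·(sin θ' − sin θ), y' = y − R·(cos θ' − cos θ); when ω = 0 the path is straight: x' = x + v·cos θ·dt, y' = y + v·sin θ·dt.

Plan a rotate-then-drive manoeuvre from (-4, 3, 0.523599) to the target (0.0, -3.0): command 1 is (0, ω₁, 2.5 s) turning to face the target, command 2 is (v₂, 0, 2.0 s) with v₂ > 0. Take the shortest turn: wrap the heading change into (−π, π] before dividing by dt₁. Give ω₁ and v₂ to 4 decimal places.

heading to target = atan2(-3−3, 0−-4) = -0.9828
Δθ = wrap(-0.9828 − 0.5236) = -1.5064; ω₁ = Δθ/dt₁ = -0.6026
distance = √((0−-4)² + (-3−3)²) = 7.2111; v₂ = distance/dt₂ = 3.6056

ω₁ = -0.6026, v₂ = 3.6056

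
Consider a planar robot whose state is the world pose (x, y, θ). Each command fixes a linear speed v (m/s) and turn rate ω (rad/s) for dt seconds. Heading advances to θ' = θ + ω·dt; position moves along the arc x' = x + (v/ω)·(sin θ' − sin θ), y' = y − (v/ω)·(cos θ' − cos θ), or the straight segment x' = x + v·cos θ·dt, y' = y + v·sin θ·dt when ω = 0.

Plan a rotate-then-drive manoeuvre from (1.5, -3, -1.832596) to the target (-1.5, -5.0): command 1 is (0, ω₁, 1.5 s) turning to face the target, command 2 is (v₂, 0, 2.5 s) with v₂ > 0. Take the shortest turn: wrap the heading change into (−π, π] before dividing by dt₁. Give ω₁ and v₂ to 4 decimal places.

ω₁ = -0.4807, v₂ = 1.4422

heading to target = atan2(-5−-3, -1.5−1.5) = -2.5536
Δθ = wrap(-2.5536 − -1.8326) = -0.7210; ω₁ = Δθ/dt₁ = -0.4807
distance = √((-1.5−1.5)² + (-5−-3)²) = 3.6056; v₂ = distance/dt₂ = 1.4422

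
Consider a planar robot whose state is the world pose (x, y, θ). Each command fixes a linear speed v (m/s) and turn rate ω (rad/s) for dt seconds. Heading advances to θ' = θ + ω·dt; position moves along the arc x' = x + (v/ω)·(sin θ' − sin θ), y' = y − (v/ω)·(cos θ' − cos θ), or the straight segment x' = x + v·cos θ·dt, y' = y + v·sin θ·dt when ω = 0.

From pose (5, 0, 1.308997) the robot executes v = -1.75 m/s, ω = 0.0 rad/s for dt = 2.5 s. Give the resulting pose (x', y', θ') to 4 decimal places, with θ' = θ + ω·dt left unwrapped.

(3.8677, -4.2259, 1.3090)

θ' = 1.3090 + 0.0·2.5 = 1.3090
ω = 0 → straight: x' = 5 + -1.75·cos(1.3090)·2.5 = 3.8677
y' = 0 + -1.75·sin(1.3090)·2.5 = -4.2259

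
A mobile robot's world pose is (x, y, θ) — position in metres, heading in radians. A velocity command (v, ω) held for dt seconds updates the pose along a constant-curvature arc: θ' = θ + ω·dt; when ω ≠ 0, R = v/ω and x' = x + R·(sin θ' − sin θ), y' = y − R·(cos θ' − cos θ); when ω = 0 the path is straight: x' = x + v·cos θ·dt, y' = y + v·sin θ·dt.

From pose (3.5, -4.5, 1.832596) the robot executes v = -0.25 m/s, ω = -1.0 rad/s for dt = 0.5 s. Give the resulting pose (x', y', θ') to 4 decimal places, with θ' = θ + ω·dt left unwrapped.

(3.5015, -4.6237, 1.3326)

θ' = 1.8326 + -1.0·0.5 = 1.3326
R = v/ω = -0.25/-1.0 = 0.2500
x' = 3.5 + 0.2500·(sin 1.3326 − sin 1.8326) = 3.5015
y' = -4.5 − 0.2500·(cos 1.3326 − cos 1.8326) = -4.6237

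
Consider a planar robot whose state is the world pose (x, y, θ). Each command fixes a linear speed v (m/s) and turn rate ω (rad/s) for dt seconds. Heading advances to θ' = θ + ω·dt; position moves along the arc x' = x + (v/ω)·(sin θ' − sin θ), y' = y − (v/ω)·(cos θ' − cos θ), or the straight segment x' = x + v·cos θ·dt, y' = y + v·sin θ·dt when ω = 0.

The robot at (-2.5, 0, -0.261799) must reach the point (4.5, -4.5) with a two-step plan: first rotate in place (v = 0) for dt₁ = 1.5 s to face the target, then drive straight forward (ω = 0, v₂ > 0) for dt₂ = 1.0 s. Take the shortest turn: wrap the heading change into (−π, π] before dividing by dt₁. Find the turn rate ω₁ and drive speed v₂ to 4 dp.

heading to target = atan2(-4.5−0, 4.5−-2.5) = -0.5713
Δθ = wrap(-0.5713 − -0.2618) = -0.3095; ω₁ = Δθ/dt₁ = -0.2064
distance = √((4.5−-2.5)² + (-4.5−0)²) = 8.3217; v₂ = distance/dt₂ = 8.3217

ω₁ = -0.2064, v₂ = 8.3217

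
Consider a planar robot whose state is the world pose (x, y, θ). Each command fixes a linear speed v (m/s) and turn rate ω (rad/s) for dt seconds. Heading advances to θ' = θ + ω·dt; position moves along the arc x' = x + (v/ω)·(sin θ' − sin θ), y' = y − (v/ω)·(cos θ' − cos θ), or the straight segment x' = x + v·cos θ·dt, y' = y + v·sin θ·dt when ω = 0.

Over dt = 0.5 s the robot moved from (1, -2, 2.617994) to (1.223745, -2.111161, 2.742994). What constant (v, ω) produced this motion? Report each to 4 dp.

v = -0.5000, ω = 0.2500

Δθ = 2.742994 − 2.617994 = 0.125000
ω = Δθ/dt = 0.125000/0.5 = 0.2500
R = Δx/(sin θ' − sin θ) = -2.0000
v = R·ω = -2.0000·0.2500 = -0.5000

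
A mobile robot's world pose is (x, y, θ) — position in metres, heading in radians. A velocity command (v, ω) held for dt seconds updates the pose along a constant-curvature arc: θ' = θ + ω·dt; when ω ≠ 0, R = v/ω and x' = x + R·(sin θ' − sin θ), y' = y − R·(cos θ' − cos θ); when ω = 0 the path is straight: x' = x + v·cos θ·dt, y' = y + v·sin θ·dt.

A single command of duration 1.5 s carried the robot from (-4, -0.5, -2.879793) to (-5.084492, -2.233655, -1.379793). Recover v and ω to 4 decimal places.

Δθ = -1.379793 − -2.879793 = 1.500000
ω = Δθ/dt = 1.500000/1.5 = 1.0000
R = −Δy/(cos θ' − cos θ) = 1.5000
v = R·ω = 1.5000·1.0000 = 1.5000

v = 1.5000, ω = 1.0000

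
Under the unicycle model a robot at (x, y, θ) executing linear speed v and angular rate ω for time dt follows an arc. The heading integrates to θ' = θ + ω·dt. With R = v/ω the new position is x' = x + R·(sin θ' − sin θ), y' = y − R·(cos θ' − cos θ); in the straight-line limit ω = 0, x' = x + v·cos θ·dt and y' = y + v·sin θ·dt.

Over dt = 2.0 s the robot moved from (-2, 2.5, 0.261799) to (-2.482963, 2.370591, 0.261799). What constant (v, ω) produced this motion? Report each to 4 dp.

v = -0.2500, ω = 0.0000

Δθ = 0.261799 − 0.261799 = 0.000000
ω = Δθ/dt = 0.000000/2.0 = 0.0000
ω = 0 → v = (Δx·cos θ + Δy·sin θ)/dt = -0.2500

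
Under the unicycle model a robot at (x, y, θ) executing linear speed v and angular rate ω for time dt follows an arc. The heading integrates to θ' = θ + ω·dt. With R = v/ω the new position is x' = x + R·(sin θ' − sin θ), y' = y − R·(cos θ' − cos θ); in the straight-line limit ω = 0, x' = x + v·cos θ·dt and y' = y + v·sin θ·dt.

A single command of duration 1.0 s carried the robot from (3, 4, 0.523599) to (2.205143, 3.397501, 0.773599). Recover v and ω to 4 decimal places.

v = -1.0000, ω = 0.2500

Δθ = 0.773599 − 0.523599 = 0.250000
ω = Δθ/dt = 0.250000/1.0 = 0.2500
R = Δx/(sin θ' − sin θ) = -4.0000
v = R·ω = -4.0000·0.2500 = -1.0000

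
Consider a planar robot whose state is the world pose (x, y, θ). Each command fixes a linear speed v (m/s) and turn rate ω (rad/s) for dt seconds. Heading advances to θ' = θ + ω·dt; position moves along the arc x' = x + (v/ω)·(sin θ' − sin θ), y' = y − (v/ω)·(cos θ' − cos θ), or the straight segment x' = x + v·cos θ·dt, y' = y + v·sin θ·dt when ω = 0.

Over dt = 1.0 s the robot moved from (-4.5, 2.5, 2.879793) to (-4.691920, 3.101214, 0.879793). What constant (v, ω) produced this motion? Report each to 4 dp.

Δθ = 0.879793 − 2.879793 = -2.000000
ω = Δθ/dt = -2.000000/1.0 = -2.0000
R = −Δy/(cos θ' − cos θ) = -0.3750
v = R·ω = -0.3750·-2.0000 = 0.7500

v = 0.7500, ω = -2.0000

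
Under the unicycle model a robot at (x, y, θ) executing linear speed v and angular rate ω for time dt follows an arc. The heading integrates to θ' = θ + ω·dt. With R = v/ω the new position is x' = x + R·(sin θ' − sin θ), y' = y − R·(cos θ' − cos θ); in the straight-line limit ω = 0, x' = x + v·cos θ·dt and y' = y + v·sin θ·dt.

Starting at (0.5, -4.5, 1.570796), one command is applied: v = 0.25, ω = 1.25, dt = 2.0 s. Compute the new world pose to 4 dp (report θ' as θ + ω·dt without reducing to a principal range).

(0.1398, -4.3803, 4.0708)

θ' = 1.5708 + 1.25·2.0 = 4.0708
R = v/ω = 0.25/1.25 = 0.2000
x' = 0.5 + 0.2000·(sin 4.0708 − sin 1.5708) = 0.1398
y' = -4.5 − 0.2000·(cos 4.0708 − cos 1.5708) = -4.3803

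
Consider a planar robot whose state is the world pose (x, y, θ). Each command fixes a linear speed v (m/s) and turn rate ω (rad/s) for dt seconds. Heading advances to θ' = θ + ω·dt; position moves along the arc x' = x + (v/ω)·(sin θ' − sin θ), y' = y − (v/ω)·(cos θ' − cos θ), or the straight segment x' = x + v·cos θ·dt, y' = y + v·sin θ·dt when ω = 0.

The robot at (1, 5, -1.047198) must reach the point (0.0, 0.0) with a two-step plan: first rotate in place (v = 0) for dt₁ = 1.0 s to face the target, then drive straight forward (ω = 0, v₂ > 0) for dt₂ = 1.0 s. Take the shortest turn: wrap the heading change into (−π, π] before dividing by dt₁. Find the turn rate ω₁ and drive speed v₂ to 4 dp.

ω₁ = -0.7210, v₂ = 5.0990

heading to target = atan2(0−5, 0−1) = -1.7682
Δθ = wrap(-1.7682 − -1.0472) = -0.7210; ω₁ = Δθ/dt₁ = -0.7210
distance = √((0−1)² + (0−5)²) = 5.0990; v₂ = distance/dt₂ = 5.0990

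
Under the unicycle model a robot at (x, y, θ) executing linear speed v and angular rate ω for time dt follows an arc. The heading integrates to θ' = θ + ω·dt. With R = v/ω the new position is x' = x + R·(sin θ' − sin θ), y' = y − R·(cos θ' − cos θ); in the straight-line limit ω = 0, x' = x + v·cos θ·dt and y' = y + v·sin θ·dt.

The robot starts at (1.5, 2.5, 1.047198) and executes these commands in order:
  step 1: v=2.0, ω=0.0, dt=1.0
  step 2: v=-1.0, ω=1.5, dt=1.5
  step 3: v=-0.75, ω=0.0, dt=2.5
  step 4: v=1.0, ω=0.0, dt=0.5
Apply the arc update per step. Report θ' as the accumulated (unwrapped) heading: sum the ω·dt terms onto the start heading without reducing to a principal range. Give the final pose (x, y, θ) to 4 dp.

(4.5391, 3.4532, 3.2972)

step 1: θ'=1.0472 (straight) → pose (2.5000, 4.2321, 1.0472)
step 2: θ'=3.2972 (R=-0.6667) → pose (3.1807, 3.2401, 3.2972)
step 3: θ'=3.2972 (straight) → pose (5.0330, 3.5307, 3.2972)
step 4: θ'=3.2972 (straight) → pose (4.5391, 3.4532, 3.2972)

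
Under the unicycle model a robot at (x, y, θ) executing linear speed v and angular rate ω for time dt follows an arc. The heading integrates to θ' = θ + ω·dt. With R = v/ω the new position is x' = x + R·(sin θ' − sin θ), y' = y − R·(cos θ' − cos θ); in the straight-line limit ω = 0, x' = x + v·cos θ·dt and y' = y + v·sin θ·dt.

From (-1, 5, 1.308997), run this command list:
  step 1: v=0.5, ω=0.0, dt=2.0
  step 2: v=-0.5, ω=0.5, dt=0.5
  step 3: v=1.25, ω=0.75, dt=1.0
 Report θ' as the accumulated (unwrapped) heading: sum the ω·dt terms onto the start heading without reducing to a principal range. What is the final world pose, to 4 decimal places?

(-1.2089, 6.8602, 2.3090)

step 1: θ'=1.3090 (straight) → pose (-0.7412, 5.9659, 1.3090)
step 2: θ'=1.5590 (R=-1.0000) → pose (-0.7752, 5.7189, 1.5590)
step 3: θ'=2.3090 (R=1.6667) → pose (-1.2089, 6.8602, 2.3090)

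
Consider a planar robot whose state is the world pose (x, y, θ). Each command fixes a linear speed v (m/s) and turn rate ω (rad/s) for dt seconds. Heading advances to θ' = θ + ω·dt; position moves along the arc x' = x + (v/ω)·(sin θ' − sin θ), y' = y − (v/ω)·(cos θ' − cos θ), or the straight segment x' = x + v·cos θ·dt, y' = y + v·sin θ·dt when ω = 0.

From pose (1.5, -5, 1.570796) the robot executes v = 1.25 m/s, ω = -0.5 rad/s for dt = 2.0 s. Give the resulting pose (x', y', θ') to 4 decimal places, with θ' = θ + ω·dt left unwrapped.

θ' = 1.5708 + -0.5·2.0 = 0.5708
R = v/ω = 1.25/-0.5 = -2.5000
x' = 1.5 + -2.5000·(sin 0.5708 − sin 1.5708) = 2.6492
y' = -5 − -2.5000·(cos 0.5708 − cos 1.5708) = -2.8963

(2.6492, -2.8963, 0.5708)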